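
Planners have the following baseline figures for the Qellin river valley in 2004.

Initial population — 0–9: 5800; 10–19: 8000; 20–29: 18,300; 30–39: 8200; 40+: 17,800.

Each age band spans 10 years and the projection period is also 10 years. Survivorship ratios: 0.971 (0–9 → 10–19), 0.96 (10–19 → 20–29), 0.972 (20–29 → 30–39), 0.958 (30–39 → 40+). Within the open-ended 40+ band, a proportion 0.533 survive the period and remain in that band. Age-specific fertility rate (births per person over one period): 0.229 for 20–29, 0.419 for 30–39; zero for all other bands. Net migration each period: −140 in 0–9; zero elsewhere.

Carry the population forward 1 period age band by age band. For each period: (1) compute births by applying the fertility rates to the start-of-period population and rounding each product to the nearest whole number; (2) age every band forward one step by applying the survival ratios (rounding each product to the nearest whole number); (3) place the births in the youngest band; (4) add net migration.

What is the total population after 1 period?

Let band 1 be 0–9 through band 5 = 40+.
Period 1.
Births: 18300 × 0.229 = 4191, 8200 × 0.419 = 3436 → total 7627
Band 2: 5800 × 0.971 = 5632
Band 3: 8000 × 0.96 = 7680
Band 4: 18300 × 0.972 = 17788
Band 5: 8200 × 0.958 + 17800 × 0.533 = 7856 + 9487 = 17343
Net migration: Band 1 − 140 → 7487
Population now: 0–9=7487, 10–19=5632, 20–29=7680, 30–39=17788, 40+=17343
Total after period 1: 7487 + 5632 + 7680 + 17788 + 17343 = 55930

55930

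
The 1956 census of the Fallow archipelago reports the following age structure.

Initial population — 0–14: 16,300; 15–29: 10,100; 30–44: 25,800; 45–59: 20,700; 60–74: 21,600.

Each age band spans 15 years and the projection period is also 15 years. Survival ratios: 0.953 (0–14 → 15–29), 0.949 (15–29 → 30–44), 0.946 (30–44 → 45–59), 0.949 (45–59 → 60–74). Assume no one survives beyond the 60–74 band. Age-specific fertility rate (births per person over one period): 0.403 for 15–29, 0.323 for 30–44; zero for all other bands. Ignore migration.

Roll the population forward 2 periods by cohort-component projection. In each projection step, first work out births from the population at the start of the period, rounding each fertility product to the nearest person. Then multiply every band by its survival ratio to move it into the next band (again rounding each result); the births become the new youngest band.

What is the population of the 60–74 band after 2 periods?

Period 1:
Births: 10100 * 0.403 = 4070, 25800 * 0.323 = 8333 ⇒ total 12403
15–29: 16300 * 0.953 = 15534
30–44: 10100 * 0.949 = 9585
45–59: 25800 * 0.946 = 24407
60–74: 20700 * 0.949 = 19644
→ [12403, 15534, 9585, 24407, 19644]
Period 2:
Births: 15534 * 0.403 = 6260, 9585 * 0.323 = 3096 ⇒ total 9356
15–29: 12403 * 0.953 = 11820
30–44: 15534 * 0.949 = 14742
45–59: 9585 * 0.946 = 9067
60–74: 24407 * 0.949 = 23162
→ [9356, 11820, 14742, 9067, 23162]

23162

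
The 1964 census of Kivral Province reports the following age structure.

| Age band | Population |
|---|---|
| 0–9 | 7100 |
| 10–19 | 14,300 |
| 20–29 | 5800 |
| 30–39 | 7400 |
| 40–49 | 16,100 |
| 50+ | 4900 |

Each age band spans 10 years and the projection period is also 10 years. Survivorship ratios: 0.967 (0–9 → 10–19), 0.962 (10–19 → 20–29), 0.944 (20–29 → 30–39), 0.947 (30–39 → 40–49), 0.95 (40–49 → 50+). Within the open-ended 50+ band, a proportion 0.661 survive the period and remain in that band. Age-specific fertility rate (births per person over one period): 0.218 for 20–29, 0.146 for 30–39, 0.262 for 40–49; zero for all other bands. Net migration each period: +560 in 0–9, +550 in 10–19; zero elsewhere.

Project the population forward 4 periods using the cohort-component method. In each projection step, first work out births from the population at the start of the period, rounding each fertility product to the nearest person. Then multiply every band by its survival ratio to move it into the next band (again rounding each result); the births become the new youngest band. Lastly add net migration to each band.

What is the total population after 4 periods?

Numbering the groups 1..6 from youngest to oldest:
— Period 1 —
Births: 5800 * 0.218 = 1264  |  7400 * 0.146 = 1080  |  16100 * 0.262 = 4218 → total 6562
Group 2: 7100 * 0.967 = 6866
Group 3: 14300 * 0.962 = 13757
Group 4: 5800 * 0.944 = 5475
Group 5: 7400 * 0.947 = 7008
Group 6: 16100 * 0.95 + 4900 * 0.661 = 15295 + 3239 = 18534
Net migration: Group 1 + 560 → 7122; Group 2 + 550 → 7416
→ [7122, 7416, 13757, 5475, 7008, 18534]
— Period 2 —
Births: 13757 * 0.218 = 2999  |  5475 * 0.146 = 799  |  7008 * 0.262 = 1836 → total 5634
Group 2: 7122 * 0.967 = 6887
Group 3: 7416 * 0.962 = 7134
Group 4: 13757 * 0.944 = 12987
Group 5: 5475 * 0.947 = 5185
Group 6: 7008 * 0.95 + 18534 * 0.661 = 6658 + 12251 = 18909
Net migration: Group 1 + 560 → 6194; Group 2 + 550 → 7437
→ [6194, 7437, 7134, 12987, 5185, 18909]
— Period 3 —
Births: 7134 * 0.218 = 1555  |  12987 * 0.146 = 1896  |  5185 * 0.262 = 1358 → total 4809
Group 2: 6194 * 0.967 = 5990
Group 3: 7437 * 0.962 = 7154
Group 4: 7134 * 0.944 = 6734
Group 5: 12987 * 0.947 = 12299
Group 6: 5185 * 0.95 + 18909 * 0.661 = 4926 + 12499 = 17425
Net migration: Group 1 + 560 → 5369; Group 2 + 550 → 6540
→ [5369, 6540, 7154, 6734, 12299, 17425]
— Period 4 —
Births: 7154 * 0.218 = 1560  |  6734 * 0.146 = 983  |  12299 * 0.262 = 3222 → total 5765
Group 2: 5369 * 0.967 = 5192
Group 3: 6540 * 0.962 = 6291
Group 4: 7154 * 0.944 = 6753
Group 5: 6734 * 0.947 = 6377
Group 6: 12299 * 0.95 + 17425 * 0.661 = 11684 + 11518 = 23202
Net migration: Group 1 + 560 → 6325; Group 2 + 550 → 5742
→ [6325, 5742, 6291, 6753, 6377, 23202]
Total after period 4: 6325 + 5742 + 6291 + 6753 + 6377 + 23202 = 54690

54690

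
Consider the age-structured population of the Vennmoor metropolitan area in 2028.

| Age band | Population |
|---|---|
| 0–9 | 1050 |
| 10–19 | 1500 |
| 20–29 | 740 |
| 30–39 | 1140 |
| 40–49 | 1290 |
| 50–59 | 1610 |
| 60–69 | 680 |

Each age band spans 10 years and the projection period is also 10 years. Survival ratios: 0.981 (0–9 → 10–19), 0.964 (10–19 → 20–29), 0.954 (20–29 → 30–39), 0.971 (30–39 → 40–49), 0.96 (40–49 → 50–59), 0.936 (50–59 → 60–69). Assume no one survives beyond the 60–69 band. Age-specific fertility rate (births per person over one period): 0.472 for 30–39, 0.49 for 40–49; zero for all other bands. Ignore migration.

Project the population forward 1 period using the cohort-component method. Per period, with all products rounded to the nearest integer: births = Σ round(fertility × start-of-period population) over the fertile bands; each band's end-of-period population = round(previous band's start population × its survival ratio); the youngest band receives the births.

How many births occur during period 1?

1170

(Bands numbered youngest = 1 to oldest = 7.)
— Period 1 —
Births: 1140 × 0.472 = 538  |  1290 × 0.49 = 632 — total 1170
Band 2: 1050 × 0.981 = 1030
Band 3: 1500 × 0.964 = 1446
Band 4: 740 × 0.954 = 706
Band 5: 1140 × 0.971 = 1107
Band 6: 1290 × 0.96 = 1238
Band 7: 1610 × 0.936 = 1507
Population now: 0–9=1170, 10–19=1030, 20–29=1446, 30–39=706, 40–49=1107, 50–59=1238, 60–69=1507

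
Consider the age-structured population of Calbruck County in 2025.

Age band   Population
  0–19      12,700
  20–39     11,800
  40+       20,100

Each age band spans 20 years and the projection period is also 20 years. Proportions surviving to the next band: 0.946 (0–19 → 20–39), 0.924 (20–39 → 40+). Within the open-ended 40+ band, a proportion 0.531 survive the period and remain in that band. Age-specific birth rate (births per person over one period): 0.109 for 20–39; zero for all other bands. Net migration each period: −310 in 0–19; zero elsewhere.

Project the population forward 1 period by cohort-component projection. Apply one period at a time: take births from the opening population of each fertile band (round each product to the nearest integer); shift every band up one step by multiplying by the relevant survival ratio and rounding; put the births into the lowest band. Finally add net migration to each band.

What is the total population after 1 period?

34566

(Groups numbered youngest = 1 to oldest = 3.)
Period 1:
Births: 11800 × 0.109 = 1286
Group 2: 12700 × 0.946 = 12014
Group 3: 11800 × 0.924 + 20100 × 0.531 = 10903 + 10673 = 21576
Net migration: Group 1 − 310 → 976
→ [976, 12014, 21576]
Total after period 1: 976 + 12014 + 21576 = 34566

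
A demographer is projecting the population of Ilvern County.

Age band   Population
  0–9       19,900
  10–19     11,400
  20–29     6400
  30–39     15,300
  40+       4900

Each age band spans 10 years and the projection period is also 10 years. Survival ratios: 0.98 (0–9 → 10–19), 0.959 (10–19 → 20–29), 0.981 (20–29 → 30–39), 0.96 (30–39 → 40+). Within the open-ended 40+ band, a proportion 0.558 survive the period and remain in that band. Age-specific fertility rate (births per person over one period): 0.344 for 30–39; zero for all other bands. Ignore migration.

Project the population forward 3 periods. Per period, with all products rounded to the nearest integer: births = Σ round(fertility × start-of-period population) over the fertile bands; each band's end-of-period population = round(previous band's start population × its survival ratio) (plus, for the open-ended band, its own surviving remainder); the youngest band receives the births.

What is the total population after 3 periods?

48183

— Period 1 —
Births: 15300 × 0.344 = 5263
10–19: 19900 × 0.98 = 19502
20–29: 11400 × 0.959 = 10933
30–39: 6400 × 0.981 = 6278
40+: 15300 × 0.96 + 4900 × 0.558 = 14688 + 2734 = 17422
Giving 5263 / 19502 / 10933 / 6278 / 17422.
— Period 2 —
Births: 6278 × 0.344 = 2160
10–19: 5263 × 0.98 = 5158
20–29: 19502 × 0.959 = 18702
30–39: 10933 × 0.981 = 10725
40+: 6278 × 0.96 + 17422 × 0.558 = 6027 + 9721 = 15748
Giving 2160 / 5158 / 18702 / 10725 / 15748.
— Period 3 —
Births: 10725 × 0.344 = 3689
10–19: 2160 × 0.98 = 2117
20–29: 5158 × 0.959 = 4947
30–39: 18702 × 0.981 = 18347
40+: 10725 × 0.96 + 15748 × 0.558 = 10296 + 8787 = 19083
Giving 3689 / 2117 / 4947 / 18347 / 19083.
Total after period 3: 3689 + 2117 + 4947 + 18347 + 19083 = 48183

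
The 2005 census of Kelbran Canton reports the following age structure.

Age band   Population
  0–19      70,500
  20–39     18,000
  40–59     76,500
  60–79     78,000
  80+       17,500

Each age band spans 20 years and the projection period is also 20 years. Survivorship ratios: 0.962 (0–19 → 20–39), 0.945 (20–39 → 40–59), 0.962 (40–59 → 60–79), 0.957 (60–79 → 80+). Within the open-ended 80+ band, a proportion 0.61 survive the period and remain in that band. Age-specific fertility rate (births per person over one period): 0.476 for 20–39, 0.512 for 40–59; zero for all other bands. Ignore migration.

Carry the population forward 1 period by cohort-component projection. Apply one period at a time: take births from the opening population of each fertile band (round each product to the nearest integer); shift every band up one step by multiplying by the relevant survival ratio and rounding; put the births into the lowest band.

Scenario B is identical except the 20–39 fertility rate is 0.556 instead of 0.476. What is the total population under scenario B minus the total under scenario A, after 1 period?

1440

[period 1]
Births: 18000 × 0.476 = 8568, 76500 × 0.512 = 39168 ⇒ total 47736
20–39: 70500 × 0.962 = 67821
40–59: 18000 × 0.945 = 17010
60–79: 76500 × 0.962 = 73593
80+: 78000 × 0.957 + 17500 × 0.61 = 74646 + 10675 = 85321
Population now: 0–19=47736, 20–39=67821, 40–59=17010, 60–79=73593, 80+=85321
Scenario A total after 1 period: 291481
Scenario B projection —
[period 1]
Births: 18000 × 0.556 = 10008, 76500 × 0.512 = 39168 ⇒ total 49176
20–39: 70500 × 0.962 = 67821
40–59: 18000 × 0.945 = 17010
60–79: 76500 × 0.962 = 73593
80+: 78000 × 0.957 + 17500 × 0.61 = 74646 + 10675 = 85321
Population now: 0–19=49176, 20–39=67821, 40–59=17010, 60–79=73593, 80+=85321
Scenario B total after 1 period: 292921
Difference B − A = 292921 − 291481 = 1440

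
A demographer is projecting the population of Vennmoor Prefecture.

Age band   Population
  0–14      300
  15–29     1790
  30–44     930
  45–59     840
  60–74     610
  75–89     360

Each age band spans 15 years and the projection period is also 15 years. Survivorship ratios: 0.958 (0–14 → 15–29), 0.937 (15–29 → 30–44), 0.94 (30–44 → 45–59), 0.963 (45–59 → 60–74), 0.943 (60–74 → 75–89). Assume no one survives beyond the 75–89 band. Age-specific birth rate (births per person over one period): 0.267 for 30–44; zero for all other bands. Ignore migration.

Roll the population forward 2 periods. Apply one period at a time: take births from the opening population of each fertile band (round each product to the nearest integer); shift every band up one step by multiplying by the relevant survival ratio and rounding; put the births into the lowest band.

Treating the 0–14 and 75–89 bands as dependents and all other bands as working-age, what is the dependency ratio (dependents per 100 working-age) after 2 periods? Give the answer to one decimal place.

41.4

(Groups numbered youngest = 1 to oldest = 6.)
[period 1]
Births: 930 × 0.267 = 248
Group 2: 300 × 0.958 = 287
Group 3: 1790 × 0.937 = 1677
Group 4: 930 × 0.94 = 874
Group 5: 840 × 0.963 = 809
Group 6: 610 × 0.943 = 575
Giving 248 / 287 / 1677 / 874 / 809 / 575.
[period 2]
Births: 1677 × 0.267 = 448
Group 2: 248 × 0.958 = 238
Group 3: 287 × 0.937 = 269
Group 4: 1677 × 0.94 = 1576
Group 5: 874 × 0.963 = 842
Group 6: 809 × 0.943 = 763
Giving 448 / 238 / 269 / 1576 / 842 / 763.
Dependents (band 0–14 + band 75–89) = 448 + 763 = 1211; working-age = 2925; ratio = 1211/2925 × 100 = 41.4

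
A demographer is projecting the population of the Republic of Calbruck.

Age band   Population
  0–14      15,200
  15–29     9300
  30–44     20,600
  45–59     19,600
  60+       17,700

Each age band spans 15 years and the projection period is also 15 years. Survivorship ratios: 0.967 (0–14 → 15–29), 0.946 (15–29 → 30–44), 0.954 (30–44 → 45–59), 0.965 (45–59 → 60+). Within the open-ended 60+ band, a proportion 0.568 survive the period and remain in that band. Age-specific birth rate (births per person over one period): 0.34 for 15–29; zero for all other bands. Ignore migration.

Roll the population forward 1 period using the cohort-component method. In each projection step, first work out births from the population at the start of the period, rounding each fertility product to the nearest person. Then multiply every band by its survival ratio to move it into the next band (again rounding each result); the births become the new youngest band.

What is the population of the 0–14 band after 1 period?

3162

After projecting period 1:
Births: 9300 × 0.34 = 3162
15–29: 15200 × 0.967 = 14698
30–44: 9300 × 0.946 = 8798
45–59: 20600 × 0.954 = 19652
60+: 19600 × 0.965 + 17700 × 0.568 = 18914 + 10054 = 28968
Giving 3162 / 14698 / 8798 / 19652 / 28968.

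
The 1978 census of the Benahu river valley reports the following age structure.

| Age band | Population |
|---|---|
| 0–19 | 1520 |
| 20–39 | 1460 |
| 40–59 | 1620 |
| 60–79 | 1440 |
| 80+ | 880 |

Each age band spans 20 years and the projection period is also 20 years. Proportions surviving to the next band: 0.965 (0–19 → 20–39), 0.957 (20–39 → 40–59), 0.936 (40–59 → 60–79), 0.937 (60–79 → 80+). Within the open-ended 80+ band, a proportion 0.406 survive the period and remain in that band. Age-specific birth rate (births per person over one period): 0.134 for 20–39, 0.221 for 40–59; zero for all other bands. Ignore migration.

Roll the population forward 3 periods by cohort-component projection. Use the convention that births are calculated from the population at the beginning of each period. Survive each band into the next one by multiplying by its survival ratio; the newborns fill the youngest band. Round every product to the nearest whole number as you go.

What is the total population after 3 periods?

Call the groups 1 to 5, youngest first.
— Period 1 —
Births: 1460 × 0.134 = 196, 1620 × 0.221 = 358 — total 554
Group 2: 1520 × 0.965 = 1467
Group 3: 1460 × 0.957 = 1397
Group 4: 1620 × 0.936 = 1516
Group 5: 1440 × 0.937 + 880 × 0.406 = 1349 + 357 = 1706
→ [554, 1467, 1397, 1516, 1706]
— Period 2 —
Births: 1467 × 0.134 = 197, 1397 × 0.221 = 309 — total 506
Group 2: 554 × 0.965 = 535
Group 3: 1467 × 0.957 = 1404
Group 4: 1397 × 0.936 = 1308
Group 5: 1516 × 0.937 + 1706 × 0.406 = 1420 + 693 = 2113
→ [506, 535, 1404, 1308, 2113]
— Period 3 —
Births: 535 × 0.134 = 72, 1404 × 0.221 = 310 — total 382
Group 2: 506 × 0.965 = 488
Group 3: 535 × 0.957 = 512
Group 4: 1404 × 0.936 = 1314
Group 5: 1308 × 0.937 + 2113 × 0.406 = 1226 + 858 = 2084
→ [382, 488, 512, 1314, 2084]
Total after period 3: 382 + 488 + 512 + 1314 + 2084 = 4780

4780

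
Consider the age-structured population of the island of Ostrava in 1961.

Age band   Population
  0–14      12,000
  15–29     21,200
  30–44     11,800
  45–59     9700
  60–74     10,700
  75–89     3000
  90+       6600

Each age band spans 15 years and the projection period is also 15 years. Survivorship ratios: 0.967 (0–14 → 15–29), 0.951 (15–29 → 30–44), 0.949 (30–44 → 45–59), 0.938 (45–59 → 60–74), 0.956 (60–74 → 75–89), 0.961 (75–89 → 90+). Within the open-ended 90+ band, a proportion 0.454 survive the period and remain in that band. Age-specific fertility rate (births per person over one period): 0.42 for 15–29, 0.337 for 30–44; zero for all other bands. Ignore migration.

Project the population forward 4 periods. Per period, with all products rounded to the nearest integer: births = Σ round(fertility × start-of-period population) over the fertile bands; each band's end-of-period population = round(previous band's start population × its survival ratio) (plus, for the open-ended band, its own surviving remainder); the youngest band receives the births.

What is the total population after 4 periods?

Let band 1 be 0–14 through band 7 = 90+.
[period 1]
Births: 21200 * 0.42 = 8904, 11800 * 0.337 = 3977 → total 12881
Band 2: 12000 * 0.967 = 11604
Band 3: 21200 * 0.951 = 20161
Band 4: 11800 * 0.949 = 11198
Band 5: 9700 * 0.938 = 9099
Band 6: 10700 * 0.956 = 10229
Band 7: 3000 * 0.961 + 6600 * 0.454 = 2883 + 2996 = 5879
End of period: [12881, 11604, 20161, 11198, 9099, 10229, 5879]
[period 2]
Births: 11604 * 0.42 = 4874, 20161 * 0.337 = 6794 → total 11668
Band 2: 12881 * 0.967 = 12456
Band 3: 11604 * 0.951 = 11035
Band 4: 20161 * 0.949 = 19133
Band 5: 11198 * 0.938 = 10504
Band 6: 9099 * 0.956 = 8699
Band 7: 10229 * 0.961 + 5879 * 0.454 = 9830 + 2669 = 12499
End of period: [11668, 12456, 11035, 19133, 10504, 8699, 12499]
[period 3]
Births: 12456 * 0.42 = 5232, 11035 * 0.337 = 3719 → total 8951
Band 2: 11668 * 0.967 = 11283
Band 3: 12456 * 0.951 = 11846
Band 4: 11035 * 0.949 = 10472
Band 5: 19133 * 0.938 = 17947
Band 6: 10504 * 0.956 = 10042
Band 7: 8699 * 0.961 + 12499 * 0.454 = 8360 + 5675 = 14035
End of period: [8951, 11283, 11846, 10472, 17947, 10042, 14035]
[period 4]
Births: 11283 * 0.42 = 4739, 11846 * 0.337 = 3992 → total 8731
Band 2: 8951 * 0.967 = 8656
Band 3: 11283 * 0.951 = 10730
Band 4: 11846 * 0.949 = 11242
Band 5: 10472 * 0.938 = 9823
Band 6: 17947 * 0.956 = 17157
Band 7: 10042 * 0.961 + 14035 * 0.454 = 9650 + 6372 = 16022
End of period: [8731, 8656, 10730, 11242, 9823, 17157, 16022]
Total after period 4: 8731 + 8656 + 10730 + 11242 + 9823 + 17157 + 16022 = 82361

82361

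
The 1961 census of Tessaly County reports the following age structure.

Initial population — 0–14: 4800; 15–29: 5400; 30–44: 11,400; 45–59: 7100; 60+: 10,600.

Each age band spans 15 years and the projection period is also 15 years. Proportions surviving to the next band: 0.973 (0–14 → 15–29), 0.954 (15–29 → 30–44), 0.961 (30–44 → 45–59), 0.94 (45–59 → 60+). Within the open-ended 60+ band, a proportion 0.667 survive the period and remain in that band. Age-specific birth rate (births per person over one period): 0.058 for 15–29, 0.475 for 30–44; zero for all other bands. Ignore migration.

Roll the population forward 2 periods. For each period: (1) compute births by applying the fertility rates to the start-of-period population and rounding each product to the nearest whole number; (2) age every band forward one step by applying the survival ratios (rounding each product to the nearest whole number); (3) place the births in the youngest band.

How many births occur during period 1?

Call the bands 1 to 5, youngest first.
— Period 1 —
Births: 5400 * 0.058 = 313 ; 11400 * 0.475 = 5415 → total 5728
Band 2: 4800 * 0.973 = 4670
Band 3: 5400 * 0.954 = 5152
Band 4: 11400 * 0.961 = 10955
Band 5: 7100 * 0.94 + 10600 * 0.667 = 6674 + 7070 = 13744
→ [5728, 4670, 5152, 10955, 13744]

5728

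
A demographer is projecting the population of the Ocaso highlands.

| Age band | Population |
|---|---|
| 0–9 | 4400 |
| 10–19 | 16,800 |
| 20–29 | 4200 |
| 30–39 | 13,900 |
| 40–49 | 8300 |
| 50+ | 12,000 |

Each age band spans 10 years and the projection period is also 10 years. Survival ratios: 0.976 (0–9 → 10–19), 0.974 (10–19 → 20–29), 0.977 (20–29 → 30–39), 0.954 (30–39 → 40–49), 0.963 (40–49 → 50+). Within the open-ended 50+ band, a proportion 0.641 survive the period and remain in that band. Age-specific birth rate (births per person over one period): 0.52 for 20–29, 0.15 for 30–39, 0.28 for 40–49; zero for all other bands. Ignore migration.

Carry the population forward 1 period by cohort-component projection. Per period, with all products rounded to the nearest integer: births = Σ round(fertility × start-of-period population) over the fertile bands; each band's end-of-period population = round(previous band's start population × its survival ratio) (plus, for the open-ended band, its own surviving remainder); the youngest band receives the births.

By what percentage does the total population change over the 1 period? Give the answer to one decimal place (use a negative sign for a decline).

— Period 1 —
Births: 4200 * 0.52 = 2184 ; 13900 * 0.15 = 2085 ; 8300 * 0.28 = 2324 — total 6593
10–19: 4400 * 0.976 = 4294
20–29: 16800 * 0.974 = 16363
30–39: 4200 * 0.977 = 4103
40–49: 13900 * 0.954 = 13261
50+: 8300 * 0.963 + 12000 * 0.641 = 7993 + 7692 = 15685
Population now: 0–9=6593, 10–19=4294, 20–29=16363, 30–39=4103, 40–49=13261, 50+=15685
Total: 59600 → 60299; change = 699; percentage change = 1.2%

1.2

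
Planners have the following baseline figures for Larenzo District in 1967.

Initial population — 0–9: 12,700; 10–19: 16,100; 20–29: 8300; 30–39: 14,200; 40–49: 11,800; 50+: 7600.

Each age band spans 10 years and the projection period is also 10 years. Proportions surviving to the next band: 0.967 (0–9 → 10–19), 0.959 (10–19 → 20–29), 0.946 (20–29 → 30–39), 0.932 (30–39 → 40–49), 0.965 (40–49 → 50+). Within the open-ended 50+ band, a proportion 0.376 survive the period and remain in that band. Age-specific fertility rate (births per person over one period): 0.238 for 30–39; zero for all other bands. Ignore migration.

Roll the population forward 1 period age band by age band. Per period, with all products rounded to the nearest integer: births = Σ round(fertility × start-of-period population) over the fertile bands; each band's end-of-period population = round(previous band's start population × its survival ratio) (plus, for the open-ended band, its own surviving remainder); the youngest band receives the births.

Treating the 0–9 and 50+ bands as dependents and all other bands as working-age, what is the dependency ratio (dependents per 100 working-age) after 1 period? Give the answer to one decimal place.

36.1

Call the groups 1 to 6, youngest first.
Period 1:
Births: 14200 × 0.238 = 3380
Group 2: 12700 × 0.967 = 12281
Group 3: 16100 × 0.959 = 15440
Group 4: 8300 × 0.946 = 7852
Group 5: 14200 × 0.932 = 13234
Group 6: 11800 × 0.965 + 7600 × 0.376 = 11387 + 2858 = 14245
Population now: 0–9=3380, 10–19=12281, 20–29=15440, 30–39=7852, 40–49=13234, 50+=14245
Dependents (band 0–9 + band 50+) = 3380 + 14245 = 17625; working-age = 48807; ratio = 17625/48807 × 100 = 36.1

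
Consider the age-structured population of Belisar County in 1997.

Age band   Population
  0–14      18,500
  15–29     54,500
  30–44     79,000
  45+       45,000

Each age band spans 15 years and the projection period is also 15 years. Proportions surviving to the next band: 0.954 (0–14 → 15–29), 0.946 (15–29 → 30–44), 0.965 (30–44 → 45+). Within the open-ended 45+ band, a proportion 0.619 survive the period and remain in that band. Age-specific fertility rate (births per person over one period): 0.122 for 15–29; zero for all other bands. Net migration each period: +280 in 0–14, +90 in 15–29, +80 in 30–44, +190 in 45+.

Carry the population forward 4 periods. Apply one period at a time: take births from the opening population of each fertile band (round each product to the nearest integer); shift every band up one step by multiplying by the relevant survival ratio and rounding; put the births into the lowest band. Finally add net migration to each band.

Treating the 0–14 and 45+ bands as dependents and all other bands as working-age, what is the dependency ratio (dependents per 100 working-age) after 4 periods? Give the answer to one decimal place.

— Period 1 —
Births: 54500 * 0.122 = 6649
15–29: 18500 * 0.954 = 17649
30–44: 54500 * 0.946 = 51557
45+: 79000 * 0.965 + 45000 * 0.619 = 76235 + 27855 = 104090
Net migration: 0–14 + 280 → 6929; 15–29 + 90 → 17739; 30–44 + 80 → 51637; 45+ + 190 → 104280
Giving 6929 / 17739 / 51637 / 104280.
— Period 2 —
Births: 17739 * 0.122 = 2164
15–29: 6929 * 0.954 = 6610
30–44: 17739 * 0.946 = 16781
45+: 51637 * 0.965 + 104280 * 0.619 = 49830 + 64549 = 114379
Net migration: 0–14 + 280 → 2444; 15–29 + 90 → 6700; 30–44 + 80 → 16861; 45+ + 190 → 114569
Giving 2444 / 6700 / 16861 / 114569.
— Period 3 —
Births: 6700 * 0.122 = 817
15–29: 2444 * 0.954 = 2332
30–44: 6700 * 0.946 = 6338
45+: 16861 * 0.965 + 114569 * 0.619 = 16271 + 70918 = 87189
Net migration: 0–14 + 280 → 1097; 15–29 + 90 → 2422; 30–44 + 80 → 6418; 45+ + 190 → 87379
Giving 1097 / 2422 / 6418 / 87379.
— Period 4 —
Births: 2422 * 0.122 = 295
15–29: 1097 * 0.954 = 1047
30–44: 2422 * 0.946 = 2291
45+: 6418 * 0.965 + 87379 * 0.619 = 6193 + 54088 = 60281
Net migration: 0–14 + 280 → 575; 15–29 + 90 → 1137; 30–44 + 80 → 2371; 45+ + 190 → 60471
Giving 575 / 1137 / 2371 / 60471.
Dependents (band 0–14 + band 45+) = 575 + 60471 = 61046; working-age = 3508; ratio = 61046/3508 × 100 = 1740.2

1740.2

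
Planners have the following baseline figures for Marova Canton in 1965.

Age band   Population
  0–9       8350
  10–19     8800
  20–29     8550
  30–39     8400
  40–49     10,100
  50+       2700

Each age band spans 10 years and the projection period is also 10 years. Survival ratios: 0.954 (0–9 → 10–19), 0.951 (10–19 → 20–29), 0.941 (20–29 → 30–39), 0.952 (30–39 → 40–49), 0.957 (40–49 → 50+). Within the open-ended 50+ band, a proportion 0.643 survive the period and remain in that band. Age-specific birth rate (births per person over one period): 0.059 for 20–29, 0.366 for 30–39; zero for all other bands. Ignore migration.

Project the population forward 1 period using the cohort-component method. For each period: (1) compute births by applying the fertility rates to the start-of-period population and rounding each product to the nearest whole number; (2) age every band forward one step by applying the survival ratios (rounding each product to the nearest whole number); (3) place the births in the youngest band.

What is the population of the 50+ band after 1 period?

Let group 1 be 0–9 through group 6 = 50+.
Period 1.
Births: 8550 × 0.059 = 504 ; 8400 × 0.366 = 3074 ⇒ total 3578
Group 2: 8350 × 0.954 = 7966
Group 3: 8800 × 0.951 = 8369
Group 4: 8550 × 0.941 = 8046
Group 5: 8400 × 0.952 = 7997
Group 6: 10100 × 0.957 + 2700 × 0.643 = 9666 + 1736 = 11402
Population now: 0–9=3578, 10–19=7966, 20–29=8369, 30–39=8046, 40–49=7997, 50+=11402

11402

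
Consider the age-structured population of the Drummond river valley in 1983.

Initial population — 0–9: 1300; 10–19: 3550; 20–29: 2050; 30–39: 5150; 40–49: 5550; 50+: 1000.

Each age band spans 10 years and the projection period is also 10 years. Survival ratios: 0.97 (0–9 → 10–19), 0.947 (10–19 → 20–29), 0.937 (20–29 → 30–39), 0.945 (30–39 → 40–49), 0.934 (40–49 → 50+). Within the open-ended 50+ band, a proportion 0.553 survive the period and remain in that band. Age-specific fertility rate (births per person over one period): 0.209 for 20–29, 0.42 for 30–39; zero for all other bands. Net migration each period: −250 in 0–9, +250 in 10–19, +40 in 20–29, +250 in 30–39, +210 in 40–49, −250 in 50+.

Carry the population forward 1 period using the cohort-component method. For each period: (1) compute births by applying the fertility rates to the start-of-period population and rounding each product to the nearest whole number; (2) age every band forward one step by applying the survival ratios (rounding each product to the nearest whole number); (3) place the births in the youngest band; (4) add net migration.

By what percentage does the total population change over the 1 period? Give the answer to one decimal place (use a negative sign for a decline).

Let group 1 be 0–9 through group 6 = 50+.
After projecting period 1:
Births: 2050 * 0.209 = 428  |  5150 * 0.42 = 2163 ⇒ total 2591
Group 2: 1300 * 0.97 = 1261
Group 3: 3550 * 0.947 = 3362
Group 4: 2050 * 0.937 = 1921
Group 5: 5150 * 0.945 = 4867
Group 6: 5550 * 0.934 + 1000 * 0.553 = 5184 + 553 = 5737
Net migration: Group 1 − 250 → 2341; Group 2 + 250 → 1511; Group 3 + 40 → 3402; Group 4 + 250 → 2171; Group 5 + 210 → 5077; Group 6 − 250 → 5487
Giving 2341 / 1511 / 3402 / 2171 / 5077 / 5487.
Total: 18600 → 19989; change = 1389; percentage change = 7.5%

7.5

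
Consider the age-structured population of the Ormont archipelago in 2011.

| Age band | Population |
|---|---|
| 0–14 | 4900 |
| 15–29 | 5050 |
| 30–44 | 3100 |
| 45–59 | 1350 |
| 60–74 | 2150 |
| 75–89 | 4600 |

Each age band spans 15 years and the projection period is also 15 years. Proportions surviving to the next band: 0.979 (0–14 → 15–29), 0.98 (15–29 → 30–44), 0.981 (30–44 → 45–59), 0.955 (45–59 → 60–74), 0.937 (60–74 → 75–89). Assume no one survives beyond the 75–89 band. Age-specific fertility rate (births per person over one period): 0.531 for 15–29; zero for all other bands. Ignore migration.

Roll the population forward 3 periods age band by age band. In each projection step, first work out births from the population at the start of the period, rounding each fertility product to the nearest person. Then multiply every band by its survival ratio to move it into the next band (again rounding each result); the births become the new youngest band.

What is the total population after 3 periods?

18431

(Groups numbered youngest = 1 to oldest = 6.)
Period 1:
Births: 5050 * 0.531 = 2682
Group 2: 4900 * 0.979 = 4797
Group 3: 5050 * 0.98 = 4949
Group 4: 3100 * 0.981 = 3041
Group 5: 1350 * 0.955 = 1289
Group 6: 2150 * 0.937 = 2015
→ [2682, 4797, 4949, 3041, 1289, 2015]
Period 2:
Births: 4797 * 0.531 = 2547
Group 2: 2682 * 0.979 = 2626
Group 3: 4797 * 0.98 = 4701
Group 4: 4949 * 0.981 = 4855
Group 5: 3041 * 0.955 = 2904
Group 6: 1289 * 0.937 = 1208
→ [2547, 2626, 4701, 4855, 2904, 1208]
Period 3:
Births: 2626 * 0.531 = 1394
Group 2: 2547 * 0.979 = 2494
Group 3: 2626 * 0.98 = 2573
Group 4: 4701 * 0.981 = 4612
Group 5: 4855 * 0.955 = 4637
Group 6: 2904 * 0.937 = 2721
→ [1394, 2494, 2573, 4612, 4637, 2721]
Total after period 3: 1394 + 2494 + 2573 + 4612 + 4637 + 2721 = 18431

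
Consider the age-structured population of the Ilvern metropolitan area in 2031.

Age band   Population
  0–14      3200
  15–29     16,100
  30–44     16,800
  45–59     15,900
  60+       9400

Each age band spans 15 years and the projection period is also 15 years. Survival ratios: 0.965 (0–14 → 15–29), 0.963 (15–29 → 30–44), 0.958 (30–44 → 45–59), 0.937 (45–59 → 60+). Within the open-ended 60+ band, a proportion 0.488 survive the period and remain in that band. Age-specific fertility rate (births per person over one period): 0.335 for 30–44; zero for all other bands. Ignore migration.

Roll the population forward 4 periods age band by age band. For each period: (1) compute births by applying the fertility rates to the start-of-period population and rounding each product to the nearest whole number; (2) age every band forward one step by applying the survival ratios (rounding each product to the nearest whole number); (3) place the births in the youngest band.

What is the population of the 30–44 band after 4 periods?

4827

Let group 1 be 0–14 through group 5 = 60+.
— Period 1 —
Births: 16800 * 0.335 = 5628
Group 2: 3200 * 0.965 = 3088
Group 3: 16100 * 0.963 = 15504
Group 4: 16800 * 0.958 = 16094
Group 5: 15900 * 0.937 + 9400 * 0.488 = 14898 + 4587 = 19485
Giving 5628 / 3088 / 15504 / 16094 / 19485.
— Period 2 —
Births: 15504 * 0.335 = 5194
Group 2: 5628 * 0.965 = 5431
Group 3: 3088 * 0.963 = 2974
Group 4: 15504 * 0.958 = 14853
Group 5: 16094 * 0.937 + 19485 * 0.488 = 15080 + 9509 = 24589
Giving 5194 / 5431 / 2974 / 14853 / 24589.
— Period 3 —
Births: 2974 * 0.335 = 996
Group 2: 5194 * 0.965 = 5012
Group 3: 5431 * 0.963 = 5230
Group 4: 2974 * 0.958 = 2849
Group 5: 14853 * 0.937 + 24589 * 0.488 = 13917 + 11999 = 25916
Giving 996 / 5012 / 5230 / 2849 / 25916.
— Period 4 —
Births: 5230 * 0.335 = 1752
Group 2: 996 * 0.965 = 961
Group 3: 5012 * 0.963 = 4827
Group 4: 5230 * 0.958 = 5010
Group 5: 2849 * 0.937 + 25916 * 0.488 = 2670 + 12647 = 15317
Giving 1752 / 961 / 4827 / 5010 / 15317.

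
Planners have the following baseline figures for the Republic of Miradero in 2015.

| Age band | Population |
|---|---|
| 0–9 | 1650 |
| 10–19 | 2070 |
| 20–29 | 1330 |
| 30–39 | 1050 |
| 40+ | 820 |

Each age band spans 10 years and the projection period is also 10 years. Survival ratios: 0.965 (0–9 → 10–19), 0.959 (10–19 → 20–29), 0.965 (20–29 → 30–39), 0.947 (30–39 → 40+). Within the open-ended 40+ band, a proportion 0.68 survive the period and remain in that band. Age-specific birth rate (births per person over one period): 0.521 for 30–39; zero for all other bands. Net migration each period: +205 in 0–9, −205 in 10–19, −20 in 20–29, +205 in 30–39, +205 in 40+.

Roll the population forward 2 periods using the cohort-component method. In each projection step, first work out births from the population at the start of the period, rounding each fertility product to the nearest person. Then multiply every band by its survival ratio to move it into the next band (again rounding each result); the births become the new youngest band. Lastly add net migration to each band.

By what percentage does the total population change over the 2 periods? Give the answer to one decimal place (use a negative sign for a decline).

After projecting period 1:
Births: 1050 × 0.521 = 547
10–19: 1650 × 0.965 = 1592
20–29: 2070 × 0.959 = 1985
30–39: 1330 × 0.965 = 1283
40+: 1050 × 0.947 + 820 × 0.68 = 994 + 558 = 1552
Net migration: 0–9 + 205 → 752; 10–19 − 205 → 1387; 20–29 − 20 → 1965; 30–39 + 205 → 1488; 40+ + 205 → 1757
Population now: 0–9=752, 10–19=1387, 20–29=1965, 30–39=1488, 40+=1757
After projecting period 2:
Births: 1488 × 0.521 = 775
10–19: 752 × 0.965 = 726
20–29: 1387 × 0.959 = 1330
30–39: 1965 × 0.965 = 1896
40+: 1488 × 0.947 + 1757 × 0.68 = 1409 + 1195 = 2604
Net migration: 0–9 + 205 → 980; 10–19 − 205 → 521; 20–29 − 20 → 1310; 30–39 + 205 → 2101; 40+ + 205 → 2809
Population now: 0–9=980, 10–19=521, 20–29=1310, 30–39=2101, 40+=2809
Total: 6920 → 7721; change = 801; percentage change = 11.6%

11.6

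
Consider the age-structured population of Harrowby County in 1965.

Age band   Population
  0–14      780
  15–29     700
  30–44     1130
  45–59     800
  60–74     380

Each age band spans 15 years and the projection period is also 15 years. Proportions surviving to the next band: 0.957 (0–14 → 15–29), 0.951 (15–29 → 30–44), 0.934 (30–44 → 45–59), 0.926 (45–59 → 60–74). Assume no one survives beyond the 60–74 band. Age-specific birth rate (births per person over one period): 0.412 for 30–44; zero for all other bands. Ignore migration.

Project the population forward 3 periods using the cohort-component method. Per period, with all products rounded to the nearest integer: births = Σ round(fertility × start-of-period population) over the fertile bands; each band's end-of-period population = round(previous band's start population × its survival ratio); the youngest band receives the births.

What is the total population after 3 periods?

2216

Numbering the bands 1..5 from youngest to oldest:
[period 1]
Births: 1130 × 0.412 = 466
Band 2: 780 × 0.957 = 746
Band 3: 700 × 0.951 = 666
Band 4: 1130 × 0.934 = 1055
Band 5: 800 × 0.926 = 741
End of period: [466, 746, 666, 1055, 741]
[period 2]
Births: 666 × 0.412 = 274
Band 2: 466 × 0.957 = 446
Band 3: 746 × 0.951 = 709
Band 4: 666 × 0.934 = 622
Band 5: 1055 × 0.926 = 977
End of period: [274, 446, 709, 622, 977]
[period 3]
Births: 709 × 0.412 = 292
Band 2: 274 × 0.957 = 262
Band 3: 446 × 0.951 = 424
Band 4: 709 × 0.934 = 662
Band 5: 622 × 0.926 = 576
End of period: [292, 262, 424, 662, 576]
Total after period 3: 292 + 262 + 424 + 662 + 576 = 2216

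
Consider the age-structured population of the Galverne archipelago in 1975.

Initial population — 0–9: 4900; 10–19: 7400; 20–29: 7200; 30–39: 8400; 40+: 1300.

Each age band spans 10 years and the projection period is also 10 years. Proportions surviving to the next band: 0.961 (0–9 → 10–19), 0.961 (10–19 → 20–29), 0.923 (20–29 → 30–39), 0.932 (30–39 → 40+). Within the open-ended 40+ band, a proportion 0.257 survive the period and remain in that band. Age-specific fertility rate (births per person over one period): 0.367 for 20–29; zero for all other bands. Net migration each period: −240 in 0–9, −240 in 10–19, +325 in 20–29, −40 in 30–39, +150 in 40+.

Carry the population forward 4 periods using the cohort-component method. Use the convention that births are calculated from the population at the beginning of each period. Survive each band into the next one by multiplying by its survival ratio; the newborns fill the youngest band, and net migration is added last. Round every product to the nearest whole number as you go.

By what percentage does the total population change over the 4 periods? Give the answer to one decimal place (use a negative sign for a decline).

Call the groups 1 to 5, youngest first.
After projecting period 1:
Births: 7200 × 0.367 = 2642
Group 2: 4900 × 0.961 = 4709
Group 3: 7400 × 0.961 = 7111
Group 4: 7200 × 0.923 = 6646
Group 5: 8400 × 0.932 + 1300 × 0.257 = 7829 + 334 = 8163
Net migration: Group 1 − 240 → 2402; Group 2 − 240 → 4469; Group 3 + 325 → 7436; Group 4 − 40 → 6606; Group 5 + 150 → 8313
End of period: [2402, 4469, 7436, 6606, 8313]
After projecting period 2:
Births: 7436 × 0.367 = 2729
Group 2: 2402 × 0.961 = 2308
Group 3: 4469 × 0.961 = 4295
Group 4: 7436 × 0.923 = 6863
Group 5: 6606 × 0.932 + 8313 × 0.257 = 6157 + 2136 = 8293
Net migration: Group 1 − 240 → 2489; Group 2 − 240 → 2068; Group 3 + 325 → 4620; Group 4 − 40 → 6823; Group 5 + 150 → 8443
End of period: [2489, 2068, 4620, 6823, 8443]
After projecting period 3:
Births: 4620 × 0.367 = 1696
Group 2: 2489 × 0.961 = 2392
Group 3: 2068 × 0.961 = 1987
Group 4: 4620 × 0.923 = 4264
Group 5: 6823 × 0.932 + 8443 × 0.257 = 6359 + 2170 = 8529
Net migration: Group 1 − 240 → 1456; Group 2 − 240 → 2152; Group 3 + 325 → 2312; Group 4 − 40 → 4224; Group 5 + 150 → 8679
End of period: [1456, 2152, 2312, 4224, 8679]
After projecting period 4:
Births: 2312 × 0.367 = 849
Group 2: 1456 × 0.961 = 1399
Group 3: 2152 × 0.961 = 2068
Group 4: 2312 × 0.923 = 2134
Group 5: 4224 × 0.932 + 8679 × 0.257 = 3937 + 2231 = 6168
Net migration: Group 1 − 240 → 609; Group 2 − 240 → 1159; Group 3 + 325 → 2393; Group 4 − 40 → 2094; Group 5 + 150 → 6318
End of period: [609, 1159, 2393, 2094, 6318]
Total: 29200 → 12573; change = -16627; percentage change = -56.9%

-56.9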